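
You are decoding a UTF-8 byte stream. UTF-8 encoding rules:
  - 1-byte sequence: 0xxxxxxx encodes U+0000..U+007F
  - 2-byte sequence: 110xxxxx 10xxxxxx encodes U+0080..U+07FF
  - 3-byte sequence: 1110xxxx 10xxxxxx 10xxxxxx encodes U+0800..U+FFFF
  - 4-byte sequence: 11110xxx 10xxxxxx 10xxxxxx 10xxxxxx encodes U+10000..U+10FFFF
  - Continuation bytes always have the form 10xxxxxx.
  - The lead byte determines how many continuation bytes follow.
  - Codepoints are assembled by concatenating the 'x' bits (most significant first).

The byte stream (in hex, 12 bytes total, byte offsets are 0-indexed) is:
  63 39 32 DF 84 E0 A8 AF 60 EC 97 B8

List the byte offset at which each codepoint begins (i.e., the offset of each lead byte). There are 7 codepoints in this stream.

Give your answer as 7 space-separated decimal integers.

Answer: 0 1 2 3 5 8 9

Derivation:
Byte[0]=63: 1-byte ASCII. cp=U+0063
Byte[1]=39: 1-byte ASCII. cp=U+0039
Byte[2]=32: 1-byte ASCII. cp=U+0032
Byte[3]=DF: 2-byte lead, need 1 cont bytes. acc=0x1F
Byte[4]=84: continuation. acc=(acc<<6)|0x04=0x7C4
Completed: cp=U+07C4 (starts at byte 3)
Byte[5]=E0: 3-byte lead, need 2 cont bytes. acc=0x0
Byte[6]=A8: continuation. acc=(acc<<6)|0x28=0x28
Byte[7]=AF: continuation. acc=(acc<<6)|0x2F=0xA2F
Completed: cp=U+0A2F (starts at byte 5)
Byte[8]=60: 1-byte ASCII. cp=U+0060
Byte[9]=EC: 3-byte lead, need 2 cont bytes. acc=0xC
Byte[10]=97: continuation. acc=(acc<<6)|0x17=0x317
Byte[11]=B8: continuation. acc=(acc<<6)|0x38=0xC5F8
Completed: cp=U+C5F8 (starts at byte 9)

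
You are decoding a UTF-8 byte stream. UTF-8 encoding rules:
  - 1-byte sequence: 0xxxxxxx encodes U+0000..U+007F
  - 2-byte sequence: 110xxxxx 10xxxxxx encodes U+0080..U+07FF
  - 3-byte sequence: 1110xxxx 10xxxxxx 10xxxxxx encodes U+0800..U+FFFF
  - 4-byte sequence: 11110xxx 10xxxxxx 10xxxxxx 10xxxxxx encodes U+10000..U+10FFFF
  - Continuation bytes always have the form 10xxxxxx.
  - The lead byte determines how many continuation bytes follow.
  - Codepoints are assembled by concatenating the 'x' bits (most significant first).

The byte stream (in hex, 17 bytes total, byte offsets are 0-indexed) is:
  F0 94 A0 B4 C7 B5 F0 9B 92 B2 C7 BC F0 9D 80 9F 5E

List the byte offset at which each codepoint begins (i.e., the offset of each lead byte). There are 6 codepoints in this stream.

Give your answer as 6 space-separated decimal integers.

Answer: 0 4 6 10 12 16

Derivation:
Byte[0]=F0: 4-byte lead, need 3 cont bytes. acc=0x0
Byte[1]=94: continuation. acc=(acc<<6)|0x14=0x14
Byte[2]=A0: continuation. acc=(acc<<6)|0x20=0x520
Byte[3]=B4: continuation. acc=(acc<<6)|0x34=0x14834
Completed: cp=U+14834 (starts at byte 0)
Byte[4]=C7: 2-byte lead, need 1 cont bytes. acc=0x7
Byte[5]=B5: continuation. acc=(acc<<6)|0x35=0x1F5
Completed: cp=U+01F5 (starts at byte 4)
Byte[6]=F0: 4-byte lead, need 3 cont bytes. acc=0x0
Byte[7]=9B: continuation. acc=(acc<<6)|0x1B=0x1B
Byte[8]=92: continuation. acc=(acc<<6)|0x12=0x6D2
Byte[9]=B2: continuation. acc=(acc<<6)|0x32=0x1B4B2
Completed: cp=U+1B4B2 (starts at byte 6)
Byte[10]=C7: 2-byte lead, need 1 cont bytes. acc=0x7
Byte[11]=BC: continuation. acc=(acc<<6)|0x3C=0x1FC
Completed: cp=U+01FC (starts at byte 10)
Byte[12]=F0: 4-byte lead, need 3 cont bytes. acc=0x0
Byte[13]=9D: continuation. acc=(acc<<6)|0x1D=0x1D
Byte[14]=80: continuation. acc=(acc<<6)|0x00=0x740
Byte[15]=9F: continuation. acc=(acc<<6)|0x1F=0x1D01F
Completed: cp=U+1D01F (starts at byte 12)
Byte[16]=5E: 1-byte ASCII. cp=U+005E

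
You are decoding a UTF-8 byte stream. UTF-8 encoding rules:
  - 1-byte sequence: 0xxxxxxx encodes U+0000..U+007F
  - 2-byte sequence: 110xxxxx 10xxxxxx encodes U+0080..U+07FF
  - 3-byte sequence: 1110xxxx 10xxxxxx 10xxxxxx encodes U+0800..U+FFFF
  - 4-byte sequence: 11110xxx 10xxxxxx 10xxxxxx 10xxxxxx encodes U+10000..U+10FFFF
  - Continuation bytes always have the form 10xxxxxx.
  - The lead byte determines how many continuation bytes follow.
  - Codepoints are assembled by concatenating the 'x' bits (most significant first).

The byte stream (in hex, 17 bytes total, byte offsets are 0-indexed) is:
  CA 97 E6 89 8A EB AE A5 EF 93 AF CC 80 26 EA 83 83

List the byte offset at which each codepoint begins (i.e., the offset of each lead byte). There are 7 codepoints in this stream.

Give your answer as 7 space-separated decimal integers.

Answer: 0 2 5 8 11 13 14

Derivation:
Byte[0]=CA: 2-byte lead, need 1 cont bytes. acc=0xA
Byte[1]=97: continuation. acc=(acc<<6)|0x17=0x297
Completed: cp=U+0297 (starts at byte 0)
Byte[2]=E6: 3-byte lead, need 2 cont bytes. acc=0x6
Byte[3]=89: continuation. acc=(acc<<6)|0x09=0x189
Byte[4]=8A: continuation. acc=(acc<<6)|0x0A=0x624A
Completed: cp=U+624A (starts at byte 2)
Byte[5]=EB: 3-byte lead, need 2 cont bytes. acc=0xB
Byte[6]=AE: continuation. acc=(acc<<6)|0x2E=0x2EE
Byte[7]=A5: continuation. acc=(acc<<6)|0x25=0xBBA5
Completed: cp=U+BBA5 (starts at byte 5)
Byte[8]=EF: 3-byte lead, need 2 cont bytes. acc=0xF
Byte[9]=93: continuation. acc=(acc<<6)|0x13=0x3D3
Byte[10]=AF: continuation. acc=(acc<<6)|0x2F=0xF4EF
Completed: cp=U+F4EF (starts at byte 8)
Byte[11]=CC: 2-byte lead, need 1 cont bytes. acc=0xC
Byte[12]=80: continuation. acc=(acc<<6)|0x00=0x300
Completed: cp=U+0300 (starts at byte 11)
Byte[13]=26: 1-byte ASCII. cp=U+0026
Byte[14]=EA: 3-byte lead, need 2 cont bytes. acc=0xA
Byte[15]=83: continuation. acc=(acc<<6)|0x03=0x283
Byte[16]=83: continuation. acc=(acc<<6)|0x03=0xA0C3
Completed: cp=U+A0C3 (starts at byte 14)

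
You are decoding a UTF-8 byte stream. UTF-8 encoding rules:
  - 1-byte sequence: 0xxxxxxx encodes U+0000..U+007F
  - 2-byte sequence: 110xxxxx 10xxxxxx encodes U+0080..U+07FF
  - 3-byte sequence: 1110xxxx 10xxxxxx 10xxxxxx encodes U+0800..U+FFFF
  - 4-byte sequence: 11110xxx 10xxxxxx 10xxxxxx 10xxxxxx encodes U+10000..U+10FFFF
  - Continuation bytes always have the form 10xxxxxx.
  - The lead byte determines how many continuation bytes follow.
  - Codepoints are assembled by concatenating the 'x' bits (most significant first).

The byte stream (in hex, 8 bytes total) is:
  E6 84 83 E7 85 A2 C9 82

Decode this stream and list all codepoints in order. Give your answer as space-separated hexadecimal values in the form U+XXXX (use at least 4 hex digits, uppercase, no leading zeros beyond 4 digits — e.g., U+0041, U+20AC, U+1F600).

Byte[0]=E6: 3-byte lead, need 2 cont bytes. acc=0x6
Byte[1]=84: continuation. acc=(acc<<6)|0x04=0x184
Byte[2]=83: continuation. acc=(acc<<6)|0x03=0x6103
Completed: cp=U+6103 (starts at byte 0)
Byte[3]=E7: 3-byte lead, need 2 cont bytes. acc=0x7
Byte[4]=85: continuation. acc=(acc<<6)|0x05=0x1C5
Byte[5]=A2: continuation. acc=(acc<<6)|0x22=0x7162
Completed: cp=U+7162 (starts at byte 3)
Byte[6]=C9: 2-byte lead, need 1 cont bytes. acc=0x9
Byte[7]=82: continuation. acc=(acc<<6)|0x02=0x242
Completed: cp=U+0242 (starts at byte 6)

Answer: U+6103 U+7162 U+0242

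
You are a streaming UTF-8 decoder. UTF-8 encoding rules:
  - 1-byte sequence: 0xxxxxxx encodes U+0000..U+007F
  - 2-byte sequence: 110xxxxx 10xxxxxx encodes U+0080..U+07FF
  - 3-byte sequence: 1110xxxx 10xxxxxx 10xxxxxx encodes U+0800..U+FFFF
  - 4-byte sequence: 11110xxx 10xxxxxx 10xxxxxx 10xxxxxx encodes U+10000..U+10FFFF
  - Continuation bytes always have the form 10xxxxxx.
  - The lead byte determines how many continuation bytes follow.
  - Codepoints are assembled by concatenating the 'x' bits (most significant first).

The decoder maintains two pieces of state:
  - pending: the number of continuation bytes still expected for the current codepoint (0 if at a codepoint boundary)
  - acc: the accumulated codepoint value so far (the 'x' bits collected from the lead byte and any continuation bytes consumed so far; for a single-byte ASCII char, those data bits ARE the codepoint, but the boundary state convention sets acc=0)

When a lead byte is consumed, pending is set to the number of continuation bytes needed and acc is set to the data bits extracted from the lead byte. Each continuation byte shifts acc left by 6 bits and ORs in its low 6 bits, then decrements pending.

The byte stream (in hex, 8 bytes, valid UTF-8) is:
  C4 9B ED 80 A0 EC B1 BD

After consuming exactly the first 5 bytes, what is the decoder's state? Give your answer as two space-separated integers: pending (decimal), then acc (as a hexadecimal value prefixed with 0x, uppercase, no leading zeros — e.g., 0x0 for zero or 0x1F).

Answer: 0 0xD020

Derivation:
Byte[0]=C4: 2-byte lead. pending=1, acc=0x4
Byte[1]=9B: continuation. acc=(acc<<6)|0x1B=0x11B, pending=0
Byte[2]=ED: 3-byte lead. pending=2, acc=0xD
Byte[3]=80: continuation. acc=(acc<<6)|0x00=0x340, pending=1
Byte[4]=A0: continuation. acc=(acc<<6)|0x20=0xD020, pending=0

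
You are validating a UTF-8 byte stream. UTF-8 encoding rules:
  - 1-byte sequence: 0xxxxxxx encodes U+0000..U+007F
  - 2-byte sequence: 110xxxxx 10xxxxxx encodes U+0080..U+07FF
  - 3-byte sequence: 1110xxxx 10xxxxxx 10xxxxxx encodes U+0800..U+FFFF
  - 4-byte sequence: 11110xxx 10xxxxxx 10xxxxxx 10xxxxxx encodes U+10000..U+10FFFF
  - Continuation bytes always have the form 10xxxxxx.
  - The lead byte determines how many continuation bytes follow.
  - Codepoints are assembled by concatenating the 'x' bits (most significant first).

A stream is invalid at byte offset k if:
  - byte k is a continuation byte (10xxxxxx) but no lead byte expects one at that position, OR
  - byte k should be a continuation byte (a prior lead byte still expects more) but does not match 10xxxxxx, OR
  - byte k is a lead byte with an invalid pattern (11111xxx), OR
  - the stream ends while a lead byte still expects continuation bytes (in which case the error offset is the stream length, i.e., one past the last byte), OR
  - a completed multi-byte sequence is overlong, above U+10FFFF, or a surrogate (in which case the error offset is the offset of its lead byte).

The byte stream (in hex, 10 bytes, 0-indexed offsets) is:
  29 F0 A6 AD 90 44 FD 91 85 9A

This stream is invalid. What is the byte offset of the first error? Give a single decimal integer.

Answer: 6

Derivation:
Byte[0]=29: 1-byte ASCII. cp=U+0029
Byte[1]=F0: 4-byte lead, need 3 cont bytes. acc=0x0
Byte[2]=A6: continuation. acc=(acc<<6)|0x26=0x26
Byte[3]=AD: continuation. acc=(acc<<6)|0x2D=0x9AD
Byte[4]=90: continuation. acc=(acc<<6)|0x10=0x26B50
Completed: cp=U+26B50 (starts at byte 1)
Byte[5]=44: 1-byte ASCII. cp=U+0044
Byte[6]=FD: INVALID lead byte (not 0xxx/110x/1110/11110)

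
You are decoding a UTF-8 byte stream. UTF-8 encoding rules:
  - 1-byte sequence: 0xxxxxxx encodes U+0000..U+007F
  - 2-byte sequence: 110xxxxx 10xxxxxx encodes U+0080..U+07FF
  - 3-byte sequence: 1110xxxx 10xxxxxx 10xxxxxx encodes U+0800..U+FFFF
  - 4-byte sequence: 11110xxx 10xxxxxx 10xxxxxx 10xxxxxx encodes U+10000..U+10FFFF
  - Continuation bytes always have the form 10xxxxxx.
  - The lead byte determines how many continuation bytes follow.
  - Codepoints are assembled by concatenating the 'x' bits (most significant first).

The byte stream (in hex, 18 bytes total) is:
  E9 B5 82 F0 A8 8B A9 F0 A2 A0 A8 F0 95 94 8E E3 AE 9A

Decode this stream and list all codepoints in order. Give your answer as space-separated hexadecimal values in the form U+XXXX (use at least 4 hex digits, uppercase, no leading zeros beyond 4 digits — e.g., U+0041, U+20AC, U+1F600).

Answer: U+9D42 U+282E9 U+22828 U+1550E U+3B9A

Derivation:
Byte[0]=E9: 3-byte lead, need 2 cont bytes. acc=0x9
Byte[1]=B5: continuation. acc=(acc<<6)|0x35=0x275
Byte[2]=82: continuation. acc=(acc<<6)|0x02=0x9D42
Completed: cp=U+9D42 (starts at byte 0)
Byte[3]=F0: 4-byte lead, need 3 cont bytes. acc=0x0
Byte[4]=A8: continuation. acc=(acc<<6)|0x28=0x28
Byte[5]=8B: continuation. acc=(acc<<6)|0x0B=0xA0B
Byte[6]=A9: continuation. acc=(acc<<6)|0x29=0x282E9
Completed: cp=U+282E9 (starts at byte 3)
Byte[7]=F0: 4-byte lead, need 3 cont bytes. acc=0x0
Byte[8]=A2: continuation. acc=(acc<<6)|0x22=0x22
Byte[9]=A0: continuation. acc=(acc<<6)|0x20=0x8A0
Byte[10]=A8: continuation. acc=(acc<<6)|0x28=0x22828
Completed: cp=U+22828 (starts at byte 7)
Byte[11]=F0: 4-byte lead, need 3 cont bytes. acc=0x0
Byte[12]=95: continuation. acc=(acc<<6)|0x15=0x15
Byte[13]=94: continuation. acc=(acc<<6)|0x14=0x554
Byte[14]=8E: continuation. acc=(acc<<6)|0x0E=0x1550E
Completed: cp=U+1550E (starts at byte 11)
Byte[15]=E3: 3-byte lead, need 2 cont bytes. acc=0x3
Byte[16]=AE: continuation. acc=(acc<<6)|0x2E=0xEE
Byte[17]=9A: continuation. acc=(acc<<6)|0x1A=0x3B9A
Completed: cp=U+3B9A (starts at byte 15)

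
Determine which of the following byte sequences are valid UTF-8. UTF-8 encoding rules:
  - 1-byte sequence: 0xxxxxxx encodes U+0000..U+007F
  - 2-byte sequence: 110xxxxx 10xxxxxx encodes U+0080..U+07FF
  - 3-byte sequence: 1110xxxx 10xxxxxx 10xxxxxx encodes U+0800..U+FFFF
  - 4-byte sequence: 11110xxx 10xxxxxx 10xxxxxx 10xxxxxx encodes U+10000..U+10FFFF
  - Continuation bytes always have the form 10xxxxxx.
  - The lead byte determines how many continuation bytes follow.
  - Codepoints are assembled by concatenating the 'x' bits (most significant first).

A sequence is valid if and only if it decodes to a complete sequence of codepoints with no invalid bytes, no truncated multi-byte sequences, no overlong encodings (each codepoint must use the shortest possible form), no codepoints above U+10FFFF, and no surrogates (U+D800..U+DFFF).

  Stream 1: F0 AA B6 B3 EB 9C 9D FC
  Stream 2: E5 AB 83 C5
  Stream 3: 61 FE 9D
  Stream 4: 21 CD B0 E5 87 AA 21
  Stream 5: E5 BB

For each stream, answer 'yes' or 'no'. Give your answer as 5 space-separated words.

Stream 1: error at byte offset 7. INVALID
Stream 2: error at byte offset 4. INVALID
Stream 3: error at byte offset 1. INVALID
Stream 4: decodes cleanly. VALID
Stream 5: error at byte offset 2. INVALID

Answer: no no no yes no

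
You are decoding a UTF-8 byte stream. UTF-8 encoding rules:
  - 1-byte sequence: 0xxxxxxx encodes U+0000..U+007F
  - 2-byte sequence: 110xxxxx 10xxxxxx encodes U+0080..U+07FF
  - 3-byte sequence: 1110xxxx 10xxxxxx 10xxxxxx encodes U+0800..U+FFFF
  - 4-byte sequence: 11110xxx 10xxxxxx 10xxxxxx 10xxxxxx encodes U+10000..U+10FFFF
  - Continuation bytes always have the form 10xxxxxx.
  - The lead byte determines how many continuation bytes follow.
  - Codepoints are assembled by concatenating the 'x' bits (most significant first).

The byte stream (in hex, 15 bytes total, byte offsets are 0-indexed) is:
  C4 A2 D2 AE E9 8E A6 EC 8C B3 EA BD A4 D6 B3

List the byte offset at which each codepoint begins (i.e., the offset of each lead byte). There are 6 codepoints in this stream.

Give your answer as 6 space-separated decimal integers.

Answer: 0 2 4 7 10 13

Derivation:
Byte[0]=C4: 2-byte lead, need 1 cont bytes. acc=0x4
Byte[1]=A2: continuation. acc=(acc<<6)|0x22=0x122
Completed: cp=U+0122 (starts at byte 0)
Byte[2]=D2: 2-byte lead, need 1 cont bytes. acc=0x12
Byte[3]=AE: continuation. acc=(acc<<6)|0x2E=0x4AE
Completed: cp=U+04AE (starts at byte 2)
Byte[4]=E9: 3-byte lead, need 2 cont bytes. acc=0x9
Byte[5]=8E: continuation. acc=(acc<<6)|0x0E=0x24E
Byte[6]=A6: continuation. acc=(acc<<6)|0x26=0x93A6
Completed: cp=U+93A6 (starts at byte 4)
Byte[7]=EC: 3-byte lead, need 2 cont bytes. acc=0xC
Byte[8]=8C: continuation. acc=(acc<<6)|0x0C=0x30C
Byte[9]=B3: continuation. acc=(acc<<6)|0x33=0xC333
Completed: cp=U+C333 (starts at byte 7)
Byte[10]=EA: 3-byte lead, need 2 cont bytes. acc=0xA
Byte[11]=BD: continuation. acc=(acc<<6)|0x3D=0x2BD
Byte[12]=A4: continuation. acc=(acc<<6)|0x24=0xAF64
Completed: cp=U+AF64 (starts at byte 10)
Byte[13]=D6: 2-byte lead, need 1 cont bytes. acc=0x16
Byte[14]=B3: continuation. acc=(acc<<6)|0x33=0x5B3
Completed: cp=U+05B3 (starts at byte 13)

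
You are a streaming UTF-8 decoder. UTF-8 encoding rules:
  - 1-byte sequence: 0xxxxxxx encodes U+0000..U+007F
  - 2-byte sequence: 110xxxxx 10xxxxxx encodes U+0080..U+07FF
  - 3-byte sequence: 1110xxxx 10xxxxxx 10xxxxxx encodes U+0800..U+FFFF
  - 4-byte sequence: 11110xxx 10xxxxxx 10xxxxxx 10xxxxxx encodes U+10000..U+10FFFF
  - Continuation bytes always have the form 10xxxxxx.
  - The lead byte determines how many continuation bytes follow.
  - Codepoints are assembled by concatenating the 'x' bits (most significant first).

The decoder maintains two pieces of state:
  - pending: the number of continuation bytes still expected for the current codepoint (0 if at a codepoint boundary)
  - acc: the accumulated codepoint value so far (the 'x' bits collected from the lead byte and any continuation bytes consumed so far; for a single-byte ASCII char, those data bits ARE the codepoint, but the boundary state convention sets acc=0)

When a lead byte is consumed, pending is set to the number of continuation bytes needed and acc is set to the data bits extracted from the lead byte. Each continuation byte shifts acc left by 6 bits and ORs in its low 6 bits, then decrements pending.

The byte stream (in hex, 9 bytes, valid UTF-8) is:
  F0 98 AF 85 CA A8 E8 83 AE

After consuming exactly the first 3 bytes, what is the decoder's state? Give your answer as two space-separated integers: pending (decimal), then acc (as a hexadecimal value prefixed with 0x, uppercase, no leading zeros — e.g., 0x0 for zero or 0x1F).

Answer: 1 0x62F

Derivation:
Byte[0]=F0: 4-byte lead. pending=3, acc=0x0
Byte[1]=98: continuation. acc=(acc<<6)|0x18=0x18, pending=2
Byte[2]=AF: continuation. acc=(acc<<6)|0x2F=0x62F, pending=1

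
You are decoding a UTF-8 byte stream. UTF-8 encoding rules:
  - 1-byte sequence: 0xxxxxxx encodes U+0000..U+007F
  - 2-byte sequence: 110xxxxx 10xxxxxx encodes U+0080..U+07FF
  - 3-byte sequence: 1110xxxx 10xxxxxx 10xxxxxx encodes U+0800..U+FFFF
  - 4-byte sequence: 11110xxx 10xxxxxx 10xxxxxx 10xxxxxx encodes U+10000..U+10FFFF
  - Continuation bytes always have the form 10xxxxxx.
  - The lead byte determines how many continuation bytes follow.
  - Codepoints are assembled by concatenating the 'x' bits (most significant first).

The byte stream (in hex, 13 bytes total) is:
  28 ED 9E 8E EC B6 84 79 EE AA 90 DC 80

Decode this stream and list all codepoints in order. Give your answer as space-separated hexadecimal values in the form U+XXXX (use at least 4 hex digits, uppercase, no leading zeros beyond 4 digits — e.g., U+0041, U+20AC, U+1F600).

Byte[0]=28: 1-byte ASCII. cp=U+0028
Byte[1]=ED: 3-byte lead, need 2 cont bytes. acc=0xD
Byte[2]=9E: continuation. acc=(acc<<6)|0x1E=0x35E
Byte[3]=8E: continuation. acc=(acc<<6)|0x0E=0xD78E
Completed: cp=U+D78E (starts at byte 1)
Byte[4]=EC: 3-byte lead, need 2 cont bytes. acc=0xC
Byte[5]=B6: continuation. acc=(acc<<6)|0x36=0x336
Byte[6]=84: continuation. acc=(acc<<6)|0x04=0xCD84
Completed: cp=U+CD84 (starts at byte 4)
Byte[7]=79: 1-byte ASCII. cp=U+0079
Byte[8]=EE: 3-byte lead, need 2 cont bytes. acc=0xE
Byte[9]=AA: continuation. acc=(acc<<6)|0x2A=0x3AA
Byte[10]=90: continuation. acc=(acc<<6)|0x10=0xEA90
Completed: cp=U+EA90 (starts at byte 8)
Byte[11]=DC: 2-byte lead, need 1 cont bytes. acc=0x1C
Byte[12]=80: continuation. acc=(acc<<6)|0x00=0x700
Completed: cp=U+0700 (starts at byte 11)

Answer: U+0028 U+D78E U+CD84 U+0079 U+EA90 U+0700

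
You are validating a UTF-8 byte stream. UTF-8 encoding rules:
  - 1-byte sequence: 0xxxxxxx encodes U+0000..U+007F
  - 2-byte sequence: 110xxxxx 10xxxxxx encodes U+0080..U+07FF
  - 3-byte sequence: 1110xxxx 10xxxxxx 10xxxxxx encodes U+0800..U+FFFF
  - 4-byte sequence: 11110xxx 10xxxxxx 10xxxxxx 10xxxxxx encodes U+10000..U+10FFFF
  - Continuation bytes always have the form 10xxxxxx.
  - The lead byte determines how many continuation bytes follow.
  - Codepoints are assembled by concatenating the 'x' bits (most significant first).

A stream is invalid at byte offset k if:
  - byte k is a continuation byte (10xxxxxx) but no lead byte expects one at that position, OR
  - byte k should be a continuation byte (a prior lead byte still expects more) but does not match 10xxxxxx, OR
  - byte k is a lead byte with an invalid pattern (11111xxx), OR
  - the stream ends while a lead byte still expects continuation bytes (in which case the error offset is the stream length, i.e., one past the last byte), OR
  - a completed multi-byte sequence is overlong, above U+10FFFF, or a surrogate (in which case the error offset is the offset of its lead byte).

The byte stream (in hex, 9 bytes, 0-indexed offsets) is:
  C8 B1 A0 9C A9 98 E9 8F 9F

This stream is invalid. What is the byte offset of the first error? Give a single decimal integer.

Answer: 2

Derivation:
Byte[0]=C8: 2-byte lead, need 1 cont bytes. acc=0x8
Byte[1]=B1: continuation. acc=(acc<<6)|0x31=0x231
Completed: cp=U+0231 (starts at byte 0)
Byte[2]=A0: INVALID lead byte (not 0xxx/110x/1110/11110)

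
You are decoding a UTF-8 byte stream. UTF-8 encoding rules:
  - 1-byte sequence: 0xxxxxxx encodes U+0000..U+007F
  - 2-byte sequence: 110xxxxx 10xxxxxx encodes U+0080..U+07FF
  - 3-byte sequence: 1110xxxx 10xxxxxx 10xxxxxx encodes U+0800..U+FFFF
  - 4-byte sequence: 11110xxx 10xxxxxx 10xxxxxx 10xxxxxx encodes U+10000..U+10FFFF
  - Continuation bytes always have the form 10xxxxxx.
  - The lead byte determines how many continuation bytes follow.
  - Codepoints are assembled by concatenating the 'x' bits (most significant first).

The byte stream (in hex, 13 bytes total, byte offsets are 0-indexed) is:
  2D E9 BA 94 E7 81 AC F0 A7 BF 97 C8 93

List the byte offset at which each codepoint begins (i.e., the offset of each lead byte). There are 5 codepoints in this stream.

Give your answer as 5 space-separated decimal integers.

Answer: 0 1 4 7 11

Derivation:
Byte[0]=2D: 1-byte ASCII. cp=U+002D
Byte[1]=E9: 3-byte lead, need 2 cont bytes. acc=0x9
Byte[2]=BA: continuation. acc=(acc<<6)|0x3A=0x27A
Byte[3]=94: continuation. acc=(acc<<6)|0x14=0x9E94
Completed: cp=U+9E94 (starts at byte 1)
Byte[4]=E7: 3-byte lead, need 2 cont bytes. acc=0x7
Byte[5]=81: continuation. acc=(acc<<6)|0x01=0x1C1
Byte[6]=AC: continuation. acc=(acc<<6)|0x2C=0x706C
Completed: cp=U+706C (starts at byte 4)
Byte[7]=F0: 4-byte lead, need 3 cont bytes. acc=0x0
Byte[8]=A7: continuation. acc=(acc<<6)|0x27=0x27
Byte[9]=BF: continuation. acc=(acc<<6)|0x3F=0x9FF
Byte[10]=97: continuation. acc=(acc<<6)|0x17=0x27FD7
Completed: cp=U+27FD7 (starts at byte 7)
Byte[11]=C8: 2-byte lead, need 1 cont bytes. acc=0x8
Byte[12]=93: continuation. acc=(acc<<6)|0x13=0x213
Completed: cp=U+0213 (starts at byte 11)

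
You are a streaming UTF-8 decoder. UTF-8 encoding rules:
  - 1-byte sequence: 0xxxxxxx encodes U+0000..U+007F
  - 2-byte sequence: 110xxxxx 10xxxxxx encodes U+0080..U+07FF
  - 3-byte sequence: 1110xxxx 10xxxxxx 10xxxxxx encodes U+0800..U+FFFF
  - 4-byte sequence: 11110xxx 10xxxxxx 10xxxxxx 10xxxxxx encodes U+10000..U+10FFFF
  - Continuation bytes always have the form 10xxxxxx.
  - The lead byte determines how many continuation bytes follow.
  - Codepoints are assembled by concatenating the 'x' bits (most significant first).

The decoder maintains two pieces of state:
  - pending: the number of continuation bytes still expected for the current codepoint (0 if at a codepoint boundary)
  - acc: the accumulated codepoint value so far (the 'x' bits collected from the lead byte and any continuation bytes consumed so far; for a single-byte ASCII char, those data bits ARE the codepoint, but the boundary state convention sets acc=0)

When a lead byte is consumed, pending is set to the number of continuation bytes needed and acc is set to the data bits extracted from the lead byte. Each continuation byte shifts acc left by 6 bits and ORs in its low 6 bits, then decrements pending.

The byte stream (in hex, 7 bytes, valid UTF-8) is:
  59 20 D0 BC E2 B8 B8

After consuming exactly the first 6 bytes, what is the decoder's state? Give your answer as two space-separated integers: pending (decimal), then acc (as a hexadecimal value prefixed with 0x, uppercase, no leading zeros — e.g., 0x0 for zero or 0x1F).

Byte[0]=59: 1-byte. pending=0, acc=0x0
Byte[1]=20: 1-byte. pending=0, acc=0x0
Byte[2]=D0: 2-byte lead. pending=1, acc=0x10
Byte[3]=BC: continuation. acc=(acc<<6)|0x3C=0x43C, pending=0
Byte[4]=E2: 3-byte lead. pending=2, acc=0x2
Byte[5]=B8: continuation. acc=(acc<<6)|0x38=0xB8, pending=1

Answer: 1 0xB8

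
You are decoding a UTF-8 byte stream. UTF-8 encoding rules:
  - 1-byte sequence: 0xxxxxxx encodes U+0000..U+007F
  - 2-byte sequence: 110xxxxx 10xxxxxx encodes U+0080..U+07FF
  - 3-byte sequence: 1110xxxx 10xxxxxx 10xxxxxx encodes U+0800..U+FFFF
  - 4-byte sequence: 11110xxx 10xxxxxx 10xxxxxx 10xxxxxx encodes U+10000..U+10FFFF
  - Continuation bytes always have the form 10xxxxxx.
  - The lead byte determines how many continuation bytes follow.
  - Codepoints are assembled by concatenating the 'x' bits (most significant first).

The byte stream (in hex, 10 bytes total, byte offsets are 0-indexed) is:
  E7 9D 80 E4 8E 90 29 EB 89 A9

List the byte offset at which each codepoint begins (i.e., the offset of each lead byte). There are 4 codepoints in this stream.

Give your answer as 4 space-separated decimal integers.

Answer: 0 3 6 7

Derivation:
Byte[0]=E7: 3-byte lead, need 2 cont bytes. acc=0x7
Byte[1]=9D: continuation. acc=(acc<<6)|0x1D=0x1DD
Byte[2]=80: continuation. acc=(acc<<6)|0x00=0x7740
Completed: cp=U+7740 (starts at byte 0)
Byte[3]=E4: 3-byte lead, need 2 cont bytes. acc=0x4
Byte[4]=8E: continuation. acc=(acc<<6)|0x0E=0x10E
Byte[5]=90: continuation. acc=(acc<<6)|0x10=0x4390
Completed: cp=U+4390 (starts at byte 3)
Byte[6]=29: 1-byte ASCII. cp=U+0029
Byte[7]=EB: 3-byte lead, need 2 cont bytes. acc=0xB
Byte[8]=89: continuation. acc=(acc<<6)|0x09=0x2C9
Byte[9]=A9: continuation. acc=(acc<<6)|0x29=0xB269
Completed: cp=U+B269 (starts at byte 7)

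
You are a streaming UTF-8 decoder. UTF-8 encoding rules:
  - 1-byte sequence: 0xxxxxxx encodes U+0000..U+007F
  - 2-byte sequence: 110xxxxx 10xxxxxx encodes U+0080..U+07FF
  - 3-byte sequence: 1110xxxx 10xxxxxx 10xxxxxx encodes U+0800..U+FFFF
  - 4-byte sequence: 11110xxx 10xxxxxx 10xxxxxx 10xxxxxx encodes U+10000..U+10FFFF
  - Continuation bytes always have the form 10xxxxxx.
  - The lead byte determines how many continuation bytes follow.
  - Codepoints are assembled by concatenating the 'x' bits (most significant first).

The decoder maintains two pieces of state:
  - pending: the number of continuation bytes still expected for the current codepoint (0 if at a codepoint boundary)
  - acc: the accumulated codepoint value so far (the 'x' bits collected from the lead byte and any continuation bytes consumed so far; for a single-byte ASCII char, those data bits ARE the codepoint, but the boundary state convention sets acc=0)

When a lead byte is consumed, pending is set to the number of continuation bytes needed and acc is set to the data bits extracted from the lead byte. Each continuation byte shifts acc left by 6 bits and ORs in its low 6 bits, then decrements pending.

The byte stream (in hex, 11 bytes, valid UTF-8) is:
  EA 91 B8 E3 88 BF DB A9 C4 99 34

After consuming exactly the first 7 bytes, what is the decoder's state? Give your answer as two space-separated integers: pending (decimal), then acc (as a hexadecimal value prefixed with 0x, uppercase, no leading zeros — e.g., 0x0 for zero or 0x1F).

Answer: 1 0x1B

Derivation:
Byte[0]=EA: 3-byte lead. pending=2, acc=0xA
Byte[1]=91: continuation. acc=(acc<<6)|0x11=0x291, pending=1
Byte[2]=B8: continuation. acc=(acc<<6)|0x38=0xA478, pending=0
Byte[3]=E3: 3-byte lead. pending=2, acc=0x3
Byte[4]=88: continuation. acc=(acc<<6)|0x08=0xC8, pending=1
Byte[5]=BF: continuation. acc=(acc<<6)|0x3F=0x323F, pending=0
Byte[6]=DB: 2-byte lead. pending=1, acc=0x1B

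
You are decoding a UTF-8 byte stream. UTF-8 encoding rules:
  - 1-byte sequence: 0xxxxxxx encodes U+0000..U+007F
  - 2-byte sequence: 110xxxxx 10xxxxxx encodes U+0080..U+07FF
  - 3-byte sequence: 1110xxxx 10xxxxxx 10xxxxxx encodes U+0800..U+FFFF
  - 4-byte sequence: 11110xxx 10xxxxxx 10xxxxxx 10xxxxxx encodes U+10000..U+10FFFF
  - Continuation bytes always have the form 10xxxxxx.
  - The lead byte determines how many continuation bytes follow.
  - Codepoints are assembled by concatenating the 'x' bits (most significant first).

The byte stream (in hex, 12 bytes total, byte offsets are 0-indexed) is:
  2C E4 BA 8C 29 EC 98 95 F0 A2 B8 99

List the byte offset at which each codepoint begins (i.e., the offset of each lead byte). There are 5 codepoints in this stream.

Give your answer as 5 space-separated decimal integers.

Byte[0]=2C: 1-byte ASCII. cp=U+002C
Byte[1]=E4: 3-byte lead, need 2 cont bytes. acc=0x4
Byte[2]=BA: continuation. acc=(acc<<6)|0x3A=0x13A
Byte[3]=8C: continuation. acc=(acc<<6)|0x0C=0x4E8C
Completed: cp=U+4E8C (starts at byte 1)
Byte[4]=29: 1-byte ASCII. cp=U+0029
Byte[5]=EC: 3-byte lead, need 2 cont bytes. acc=0xC
Byte[6]=98: continuation. acc=(acc<<6)|0x18=0x318
Byte[7]=95: continuation. acc=(acc<<6)|0x15=0xC615
Completed: cp=U+C615 (starts at byte 5)
Byte[8]=F0: 4-byte lead, need 3 cont bytes. acc=0x0
Byte[9]=A2: continuation. acc=(acc<<6)|0x22=0x22
Byte[10]=B8: continuation. acc=(acc<<6)|0x38=0x8B8
Byte[11]=99: continuation. acc=(acc<<6)|0x19=0x22E19
Completed: cp=U+22E19 (starts at byte 8)

Answer: 0 1 4 5 8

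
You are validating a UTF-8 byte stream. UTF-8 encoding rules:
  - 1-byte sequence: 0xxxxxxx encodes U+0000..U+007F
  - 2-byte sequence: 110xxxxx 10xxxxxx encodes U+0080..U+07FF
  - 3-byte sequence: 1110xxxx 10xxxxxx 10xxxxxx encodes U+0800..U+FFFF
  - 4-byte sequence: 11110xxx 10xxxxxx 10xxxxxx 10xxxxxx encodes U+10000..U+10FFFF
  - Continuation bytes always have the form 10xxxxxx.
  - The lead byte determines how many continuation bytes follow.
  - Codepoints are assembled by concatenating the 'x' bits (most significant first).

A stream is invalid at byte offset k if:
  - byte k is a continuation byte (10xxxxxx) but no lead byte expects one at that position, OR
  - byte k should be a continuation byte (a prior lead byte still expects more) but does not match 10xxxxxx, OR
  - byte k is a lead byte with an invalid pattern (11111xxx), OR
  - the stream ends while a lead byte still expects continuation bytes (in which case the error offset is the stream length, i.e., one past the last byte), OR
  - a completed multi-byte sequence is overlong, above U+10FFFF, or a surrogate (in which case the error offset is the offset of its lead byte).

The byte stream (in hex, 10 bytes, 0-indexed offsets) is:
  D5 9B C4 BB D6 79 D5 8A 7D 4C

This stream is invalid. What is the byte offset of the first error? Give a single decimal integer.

Byte[0]=D5: 2-byte lead, need 1 cont bytes. acc=0x15
Byte[1]=9B: continuation. acc=(acc<<6)|0x1B=0x55B
Completed: cp=U+055B (starts at byte 0)
Byte[2]=C4: 2-byte lead, need 1 cont bytes. acc=0x4
Byte[3]=BB: continuation. acc=(acc<<6)|0x3B=0x13B
Completed: cp=U+013B (starts at byte 2)
Byte[4]=D6: 2-byte lead, need 1 cont bytes. acc=0x16
Byte[5]=79: expected 10xxxxxx continuation. INVALID

Answer: 5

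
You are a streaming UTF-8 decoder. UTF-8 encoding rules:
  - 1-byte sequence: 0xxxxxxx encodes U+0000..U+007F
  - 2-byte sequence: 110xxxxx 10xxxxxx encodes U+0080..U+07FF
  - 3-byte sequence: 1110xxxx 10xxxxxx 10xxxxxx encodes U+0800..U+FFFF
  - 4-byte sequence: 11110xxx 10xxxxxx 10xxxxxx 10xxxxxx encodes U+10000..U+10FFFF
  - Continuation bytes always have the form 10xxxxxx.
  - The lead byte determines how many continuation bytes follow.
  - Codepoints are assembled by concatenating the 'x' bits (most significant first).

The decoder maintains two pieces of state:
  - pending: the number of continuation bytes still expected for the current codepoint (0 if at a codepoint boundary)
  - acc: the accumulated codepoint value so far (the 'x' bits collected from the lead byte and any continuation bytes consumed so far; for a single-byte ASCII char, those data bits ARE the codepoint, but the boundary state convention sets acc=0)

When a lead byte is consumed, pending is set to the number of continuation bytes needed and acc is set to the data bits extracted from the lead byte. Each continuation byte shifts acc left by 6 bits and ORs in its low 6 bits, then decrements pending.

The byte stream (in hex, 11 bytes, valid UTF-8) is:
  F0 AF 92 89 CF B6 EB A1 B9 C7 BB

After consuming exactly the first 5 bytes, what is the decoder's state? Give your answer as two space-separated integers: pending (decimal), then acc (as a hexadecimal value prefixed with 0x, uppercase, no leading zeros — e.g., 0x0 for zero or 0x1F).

Byte[0]=F0: 4-byte lead. pending=3, acc=0x0
Byte[1]=AF: continuation. acc=(acc<<6)|0x2F=0x2F, pending=2
Byte[2]=92: continuation. acc=(acc<<6)|0x12=0xBD2, pending=1
Byte[3]=89: continuation. acc=(acc<<6)|0x09=0x2F489, pending=0
Byte[4]=CF: 2-byte lead. pending=1, acc=0xF

Answer: 1 0xF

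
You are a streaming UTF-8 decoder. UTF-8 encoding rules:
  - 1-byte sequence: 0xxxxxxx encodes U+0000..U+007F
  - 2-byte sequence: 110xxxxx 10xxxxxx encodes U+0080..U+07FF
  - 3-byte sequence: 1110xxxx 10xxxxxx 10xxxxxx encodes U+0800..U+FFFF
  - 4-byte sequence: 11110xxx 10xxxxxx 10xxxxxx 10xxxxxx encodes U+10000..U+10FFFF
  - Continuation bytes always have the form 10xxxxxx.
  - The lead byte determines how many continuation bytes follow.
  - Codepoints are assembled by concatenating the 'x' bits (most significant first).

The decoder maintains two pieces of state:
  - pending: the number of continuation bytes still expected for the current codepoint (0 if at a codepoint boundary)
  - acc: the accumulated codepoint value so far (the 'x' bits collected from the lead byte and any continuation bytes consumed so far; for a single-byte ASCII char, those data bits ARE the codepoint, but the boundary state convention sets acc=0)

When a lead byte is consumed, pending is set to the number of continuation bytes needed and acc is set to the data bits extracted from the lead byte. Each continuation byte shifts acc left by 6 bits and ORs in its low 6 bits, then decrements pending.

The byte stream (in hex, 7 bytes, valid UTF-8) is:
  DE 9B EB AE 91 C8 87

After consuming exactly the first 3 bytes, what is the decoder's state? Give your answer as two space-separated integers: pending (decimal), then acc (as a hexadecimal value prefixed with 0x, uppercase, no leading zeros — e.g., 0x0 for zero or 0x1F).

Byte[0]=DE: 2-byte lead. pending=1, acc=0x1E
Byte[1]=9B: continuation. acc=(acc<<6)|0x1B=0x79B, pending=0
Byte[2]=EB: 3-byte lead. pending=2, acc=0xB

Answer: 2 0xB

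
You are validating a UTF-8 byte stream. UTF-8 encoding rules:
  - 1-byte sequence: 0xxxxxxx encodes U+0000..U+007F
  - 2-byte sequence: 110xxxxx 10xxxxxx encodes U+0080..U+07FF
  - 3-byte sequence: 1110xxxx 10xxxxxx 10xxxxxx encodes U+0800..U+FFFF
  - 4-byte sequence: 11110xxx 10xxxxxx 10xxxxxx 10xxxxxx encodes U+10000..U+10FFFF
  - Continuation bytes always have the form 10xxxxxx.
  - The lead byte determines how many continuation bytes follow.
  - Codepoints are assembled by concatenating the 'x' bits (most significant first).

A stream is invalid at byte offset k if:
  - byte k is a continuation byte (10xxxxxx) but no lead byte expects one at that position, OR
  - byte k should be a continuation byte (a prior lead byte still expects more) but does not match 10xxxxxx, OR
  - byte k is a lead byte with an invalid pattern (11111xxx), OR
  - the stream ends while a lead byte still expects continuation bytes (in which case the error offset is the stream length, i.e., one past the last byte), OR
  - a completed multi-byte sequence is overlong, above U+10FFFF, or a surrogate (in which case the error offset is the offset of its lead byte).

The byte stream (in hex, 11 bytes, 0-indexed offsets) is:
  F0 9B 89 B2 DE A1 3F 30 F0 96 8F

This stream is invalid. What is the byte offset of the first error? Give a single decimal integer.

Answer: 11

Derivation:
Byte[0]=F0: 4-byte lead, need 3 cont bytes. acc=0x0
Byte[1]=9B: continuation. acc=(acc<<6)|0x1B=0x1B
Byte[2]=89: continuation. acc=(acc<<6)|0x09=0x6C9
Byte[3]=B2: continuation. acc=(acc<<6)|0x32=0x1B272
Completed: cp=U+1B272 (starts at byte 0)
Byte[4]=DE: 2-byte lead, need 1 cont bytes. acc=0x1E
Byte[5]=A1: continuation. acc=(acc<<6)|0x21=0x7A1
Completed: cp=U+07A1 (starts at byte 4)
Byte[6]=3F: 1-byte ASCII. cp=U+003F
Byte[7]=30: 1-byte ASCII. cp=U+0030
Byte[8]=F0: 4-byte lead, need 3 cont bytes. acc=0x0
Byte[9]=96: continuation. acc=(acc<<6)|0x16=0x16
Byte[10]=8F: continuation. acc=(acc<<6)|0x0F=0x58F
Byte[11]: stream ended, expected continuation. INVALID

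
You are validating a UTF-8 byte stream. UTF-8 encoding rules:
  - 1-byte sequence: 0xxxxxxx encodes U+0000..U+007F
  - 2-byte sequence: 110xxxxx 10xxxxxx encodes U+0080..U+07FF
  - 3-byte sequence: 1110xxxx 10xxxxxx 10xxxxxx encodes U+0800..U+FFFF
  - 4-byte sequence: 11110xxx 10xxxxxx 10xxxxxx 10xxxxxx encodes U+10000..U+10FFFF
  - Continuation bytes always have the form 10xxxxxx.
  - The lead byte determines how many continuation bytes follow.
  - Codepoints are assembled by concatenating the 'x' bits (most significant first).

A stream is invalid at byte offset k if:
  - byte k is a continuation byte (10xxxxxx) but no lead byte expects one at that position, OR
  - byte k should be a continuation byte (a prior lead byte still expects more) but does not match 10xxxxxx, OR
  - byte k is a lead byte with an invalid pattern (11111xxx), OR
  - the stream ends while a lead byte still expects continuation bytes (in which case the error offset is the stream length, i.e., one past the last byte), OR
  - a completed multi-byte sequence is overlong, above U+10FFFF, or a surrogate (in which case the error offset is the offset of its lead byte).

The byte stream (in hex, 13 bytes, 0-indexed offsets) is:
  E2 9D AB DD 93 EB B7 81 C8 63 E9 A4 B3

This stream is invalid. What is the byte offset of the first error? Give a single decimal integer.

Byte[0]=E2: 3-byte lead, need 2 cont bytes. acc=0x2
Byte[1]=9D: continuation. acc=(acc<<6)|0x1D=0x9D
Byte[2]=AB: continuation. acc=(acc<<6)|0x2B=0x276B
Completed: cp=U+276B (starts at byte 0)
Byte[3]=DD: 2-byte lead, need 1 cont bytes. acc=0x1D
Byte[4]=93: continuation. acc=(acc<<6)|0x13=0x753
Completed: cp=U+0753 (starts at byte 3)
Byte[5]=EB: 3-byte lead, need 2 cont bytes. acc=0xB
Byte[6]=B7: continuation. acc=(acc<<6)|0x37=0x2F7
Byte[7]=81: continuation. acc=(acc<<6)|0x01=0xBDC1
Completed: cp=U+BDC1 (starts at byte 5)
Byte[8]=C8: 2-byte lead, need 1 cont bytes. acc=0x8
Byte[9]=63: expected 10xxxxxx continuation. INVALID

Answer: 9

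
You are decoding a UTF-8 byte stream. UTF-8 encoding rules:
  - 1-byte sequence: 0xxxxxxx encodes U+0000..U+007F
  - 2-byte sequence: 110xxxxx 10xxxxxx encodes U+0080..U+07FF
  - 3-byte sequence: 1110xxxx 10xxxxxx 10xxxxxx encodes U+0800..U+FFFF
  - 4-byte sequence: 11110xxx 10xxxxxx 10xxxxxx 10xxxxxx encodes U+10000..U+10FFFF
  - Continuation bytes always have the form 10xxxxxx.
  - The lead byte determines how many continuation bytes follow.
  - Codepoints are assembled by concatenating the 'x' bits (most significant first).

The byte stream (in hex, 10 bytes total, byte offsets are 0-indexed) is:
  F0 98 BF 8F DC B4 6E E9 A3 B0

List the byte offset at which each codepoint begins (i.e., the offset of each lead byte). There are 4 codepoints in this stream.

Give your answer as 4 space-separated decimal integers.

Answer: 0 4 6 7

Derivation:
Byte[0]=F0: 4-byte lead, need 3 cont bytes. acc=0x0
Byte[1]=98: continuation. acc=(acc<<6)|0x18=0x18
Byte[2]=BF: continuation. acc=(acc<<6)|0x3F=0x63F
Byte[3]=8F: continuation. acc=(acc<<6)|0x0F=0x18FCF
Completed: cp=U+18FCF (starts at byte 0)
Byte[4]=DC: 2-byte lead, need 1 cont bytes. acc=0x1C
Byte[5]=B4: continuation. acc=(acc<<6)|0x34=0x734
Completed: cp=U+0734 (starts at byte 4)
Byte[6]=6E: 1-byte ASCII. cp=U+006E
Byte[7]=E9: 3-byte lead, need 2 cont bytes. acc=0x9
Byte[8]=A3: continuation. acc=(acc<<6)|0x23=0x263
Byte[9]=B0: continuation. acc=(acc<<6)|0x30=0x98F0
Completed: cp=U+98F0 (starts at byte 7)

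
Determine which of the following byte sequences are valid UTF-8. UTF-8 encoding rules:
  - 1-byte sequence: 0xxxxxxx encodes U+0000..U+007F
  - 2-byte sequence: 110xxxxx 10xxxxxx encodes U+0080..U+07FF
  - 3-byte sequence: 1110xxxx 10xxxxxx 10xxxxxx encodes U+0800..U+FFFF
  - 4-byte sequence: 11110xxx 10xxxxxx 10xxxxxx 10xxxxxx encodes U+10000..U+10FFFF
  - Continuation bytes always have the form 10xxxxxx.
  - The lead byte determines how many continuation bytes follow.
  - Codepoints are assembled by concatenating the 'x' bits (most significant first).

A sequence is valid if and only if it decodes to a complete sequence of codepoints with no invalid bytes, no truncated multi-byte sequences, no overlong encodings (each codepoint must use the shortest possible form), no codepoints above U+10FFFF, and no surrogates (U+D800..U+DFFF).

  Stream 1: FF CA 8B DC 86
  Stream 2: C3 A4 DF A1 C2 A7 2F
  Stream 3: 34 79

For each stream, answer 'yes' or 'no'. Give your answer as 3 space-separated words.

Answer: no yes yes

Derivation:
Stream 1: error at byte offset 0. INVALID
Stream 2: decodes cleanly. VALID
Stream 3: decodes cleanly. VALID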